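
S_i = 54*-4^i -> [54, -216, 864, -3456, 13824]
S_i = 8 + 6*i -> [8, 14, 20, 26, 32]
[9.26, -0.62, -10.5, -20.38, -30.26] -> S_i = 9.26 + -9.88*i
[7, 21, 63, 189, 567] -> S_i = 7*3^i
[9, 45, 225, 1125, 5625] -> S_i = 9*5^i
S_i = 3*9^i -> [3, 27, 243, 2187, 19683]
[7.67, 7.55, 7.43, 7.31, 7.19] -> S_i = 7.67 + -0.12*i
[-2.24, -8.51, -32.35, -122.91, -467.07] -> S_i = -2.24*3.80^i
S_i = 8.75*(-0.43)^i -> [8.75, -3.76, 1.62, -0.7, 0.3]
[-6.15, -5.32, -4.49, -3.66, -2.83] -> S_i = -6.15 + 0.83*i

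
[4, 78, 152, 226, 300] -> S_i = 4 + 74*i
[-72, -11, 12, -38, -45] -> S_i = Random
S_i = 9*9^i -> [9, 81, 729, 6561, 59049]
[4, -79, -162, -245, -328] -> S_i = 4 + -83*i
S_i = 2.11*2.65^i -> [2.11, 5.59, 14.82, 39.27, 104.06]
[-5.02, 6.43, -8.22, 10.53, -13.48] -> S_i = -5.02*(-1.28)^i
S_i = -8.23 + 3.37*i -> [-8.23, -4.86, -1.49, 1.88, 5.25]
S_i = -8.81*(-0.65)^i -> [-8.81, 5.73, -3.72, 2.42, -1.57]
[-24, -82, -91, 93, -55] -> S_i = Random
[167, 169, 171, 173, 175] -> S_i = 167 + 2*i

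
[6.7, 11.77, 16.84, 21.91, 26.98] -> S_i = 6.70 + 5.07*i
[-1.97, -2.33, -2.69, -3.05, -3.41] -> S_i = -1.97 + -0.36*i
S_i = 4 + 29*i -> [4, 33, 62, 91, 120]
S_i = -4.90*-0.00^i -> [-4.9, 0.0, -0.0, 0.0, -0.0]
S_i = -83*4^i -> [-83, -332, -1328, -5312, -21248]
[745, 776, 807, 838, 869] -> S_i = 745 + 31*i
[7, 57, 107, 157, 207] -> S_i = 7 + 50*i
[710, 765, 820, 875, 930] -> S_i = 710 + 55*i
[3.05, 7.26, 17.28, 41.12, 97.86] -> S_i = 3.05*2.38^i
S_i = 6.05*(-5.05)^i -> [6.05, -30.55, 154.29, -779.17, 3934.78]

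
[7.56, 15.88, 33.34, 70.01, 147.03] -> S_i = 7.56*2.10^i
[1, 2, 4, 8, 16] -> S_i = 1*2^i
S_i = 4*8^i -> [4, 32, 256, 2048, 16384]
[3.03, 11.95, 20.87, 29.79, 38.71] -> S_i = 3.03 + 8.92*i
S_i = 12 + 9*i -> [12, 21, 30, 39, 48]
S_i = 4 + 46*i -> [4, 50, 96, 142, 188]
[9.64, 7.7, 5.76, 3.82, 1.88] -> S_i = 9.64 + -1.94*i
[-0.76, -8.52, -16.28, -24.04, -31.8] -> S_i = -0.76 + -7.76*i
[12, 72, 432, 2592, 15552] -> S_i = 12*6^i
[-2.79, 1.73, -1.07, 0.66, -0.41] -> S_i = -2.79*(-0.62)^i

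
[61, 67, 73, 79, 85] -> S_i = 61 + 6*i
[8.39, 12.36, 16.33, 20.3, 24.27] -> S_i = 8.39 + 3.97*i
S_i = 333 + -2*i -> [333, 331, 329, 327, 325]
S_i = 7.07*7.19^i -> [7.07, 50.83, 365.49, 2627.88, 18894.48]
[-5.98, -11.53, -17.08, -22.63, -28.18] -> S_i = -5.98 + -5.55*i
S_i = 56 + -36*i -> [56, 20, -16, -52, -88]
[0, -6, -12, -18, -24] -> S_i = 0 + -6*i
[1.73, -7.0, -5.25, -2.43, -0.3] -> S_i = Random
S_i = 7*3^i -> [7, 21, 63, 189, 567]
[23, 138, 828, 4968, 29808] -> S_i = 23*6^i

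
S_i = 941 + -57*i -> [941, 884, 827, 770, 713]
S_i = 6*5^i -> [6, 30, 150, 750, 3750]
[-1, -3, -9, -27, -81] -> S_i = -1*3^i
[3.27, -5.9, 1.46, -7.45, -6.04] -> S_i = Random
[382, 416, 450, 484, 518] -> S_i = 382 + 34*i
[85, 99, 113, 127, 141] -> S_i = 85 + 14*i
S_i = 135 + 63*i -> [135, 198, 261, 324, 387]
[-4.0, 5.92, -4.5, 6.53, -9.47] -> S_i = Random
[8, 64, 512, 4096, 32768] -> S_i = 8*8^i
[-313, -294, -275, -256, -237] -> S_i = -313 + 19*i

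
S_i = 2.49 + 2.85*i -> [2.49, 5.34, 8.19, 11.04, 13.89]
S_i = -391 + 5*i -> [-391, -386, -381, -376, -371]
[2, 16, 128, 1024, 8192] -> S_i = 2*8^i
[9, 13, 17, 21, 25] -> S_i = 9 + 4*i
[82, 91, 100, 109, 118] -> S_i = 82 + 9*i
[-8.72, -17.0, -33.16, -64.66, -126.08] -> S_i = -8.72*1.95^i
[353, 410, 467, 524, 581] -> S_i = 353 + 57*i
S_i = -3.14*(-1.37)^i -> [-3.14, 4.3, -5.89, 8.07, -11.06]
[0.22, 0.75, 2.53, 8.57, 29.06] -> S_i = 0.22*3.39^i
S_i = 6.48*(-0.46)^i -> [6.48, -2.98, 1.37, -0.63, 0.29]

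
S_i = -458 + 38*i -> [-458, -420, -382, -344, -306]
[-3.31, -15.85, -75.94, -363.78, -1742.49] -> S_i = -3.31*4.79^i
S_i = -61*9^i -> [-61, -549, -4941, -44469, -400221]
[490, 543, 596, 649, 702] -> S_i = 490 + 53*i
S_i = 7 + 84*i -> [7, 91, 175, 259, 343]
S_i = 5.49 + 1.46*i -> [5.49, 6.95, 8.41, 9.87, 11.33]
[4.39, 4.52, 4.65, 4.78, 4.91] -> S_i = 4.39 + 0.13*i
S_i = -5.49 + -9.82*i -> [-5.49, -15.31, -25.13, -34.95, -44.77]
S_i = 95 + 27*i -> [95, 122, 149, 176, 203]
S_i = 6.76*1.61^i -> [6.76, 10.88, 17.52, 28.21, 45.42]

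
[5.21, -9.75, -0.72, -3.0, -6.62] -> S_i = Random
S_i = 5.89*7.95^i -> [5.89, 46.83, 372.26, 2959.49, 23527.93]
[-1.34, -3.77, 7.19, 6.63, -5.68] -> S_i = Random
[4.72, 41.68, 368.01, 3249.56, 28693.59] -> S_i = 4.72*8.83^i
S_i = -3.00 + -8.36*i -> [-3.0, -11.36, -19.72, -28.08, -36.44]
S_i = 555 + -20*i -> [555, 535, 515, 495, 475]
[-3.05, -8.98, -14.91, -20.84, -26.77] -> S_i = -3.05 + -5.93*i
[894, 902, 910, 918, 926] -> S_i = 894 + 8*i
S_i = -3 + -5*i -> [-3, -8, -13, -18, -23]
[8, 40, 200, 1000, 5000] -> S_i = 8*5^i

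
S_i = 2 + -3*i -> [2, -1, -4, -7, -10]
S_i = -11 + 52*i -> [-11, 41, 93, 145, 197]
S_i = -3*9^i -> [-3, -27, -243, -2187, -19683]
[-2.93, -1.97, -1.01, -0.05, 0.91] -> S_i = -2.93 + 0.96*i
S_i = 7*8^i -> [7, 56, 448, 3584, 28672]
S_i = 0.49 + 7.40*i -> [0.49, 7.89, 15.29, 22.69, 30.09]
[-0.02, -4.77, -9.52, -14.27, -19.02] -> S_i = -0.02 + -4.75*i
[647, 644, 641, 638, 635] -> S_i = 647 + -3*i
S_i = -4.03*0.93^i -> [-4.03, -3.75, -3.49, -3.24, -3.01]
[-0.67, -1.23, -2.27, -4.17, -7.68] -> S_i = -0.67*1.84^i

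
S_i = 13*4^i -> [13, 52, 208, 832, 3328]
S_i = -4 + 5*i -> [-4, 1, 6, 11, 16]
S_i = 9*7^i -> [9, 63, 441, 3087, 21609]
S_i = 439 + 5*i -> [439, 444, 449, 454, 459]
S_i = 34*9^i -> [34, 306, 2754, 24786, 223074]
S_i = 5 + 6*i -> [5, 11, 17, 23, 29]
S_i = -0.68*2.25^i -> [-0.68, -1.53, -3.44, -7.75, -17.43]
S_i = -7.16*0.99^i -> [-7.16, -7.09, -7.02, -6.95, -6.88]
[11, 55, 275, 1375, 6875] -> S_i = 11*5^i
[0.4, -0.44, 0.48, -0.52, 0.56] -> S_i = 0.40*(-1.09)^i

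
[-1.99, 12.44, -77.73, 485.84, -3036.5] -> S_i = -1.99*(-6.25)^i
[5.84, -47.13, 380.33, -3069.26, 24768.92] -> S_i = 5.84*(-8.07)^i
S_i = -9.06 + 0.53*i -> [-9.06, -8.53, -8.0, -7.47, -6.94]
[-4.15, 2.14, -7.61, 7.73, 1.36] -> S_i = Random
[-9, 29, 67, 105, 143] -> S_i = -9 + 38*i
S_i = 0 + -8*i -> [0, -8, -16, -24, -32]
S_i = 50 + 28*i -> [50, 78, 106, 134, 162]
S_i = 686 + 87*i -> [686, 773, 860, 947, 1034]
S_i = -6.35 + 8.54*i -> [-6.35, 2.19, 10.73, 19.27, 27.81]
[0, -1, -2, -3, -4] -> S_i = 0 + -1*i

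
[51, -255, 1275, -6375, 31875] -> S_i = 51*-5^i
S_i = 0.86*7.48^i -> [0.86, 6.43, 48.12, 359.92, 2692.18]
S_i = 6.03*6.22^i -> [6.03, 37.51, 233.29, 1451.07, 9025.66]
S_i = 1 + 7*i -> [1, 8, 15, 22, 29]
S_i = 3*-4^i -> [3, -12, 48, -192, 768]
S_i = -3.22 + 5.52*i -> [-3.22, 2.3, 7.82, 13.34, 18.86]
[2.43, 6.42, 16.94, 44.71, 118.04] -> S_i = 2.43*2.64^i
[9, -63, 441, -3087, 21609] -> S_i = 9*-7^i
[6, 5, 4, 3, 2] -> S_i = 6 + -1*i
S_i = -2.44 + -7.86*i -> [-2.44, -10.3, -18.16, -26.02, -33.88]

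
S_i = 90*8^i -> [90, 720, 5760, 46080, 368640]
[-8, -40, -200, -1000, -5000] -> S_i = -8*5^i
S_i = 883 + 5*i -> [883, 888, 893, 898, 903]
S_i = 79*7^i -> [79, 553, 3871, 27097, 189679]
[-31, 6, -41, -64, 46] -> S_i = Random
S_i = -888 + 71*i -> [-888, -817, -746, -675, -604]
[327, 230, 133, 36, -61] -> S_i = 327 + -97*i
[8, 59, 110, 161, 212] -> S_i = 8 + 51*i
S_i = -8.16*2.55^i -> [-8.16, -20.81, -53.06, -135.3, -345.03]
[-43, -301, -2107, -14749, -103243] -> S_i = -43*7^i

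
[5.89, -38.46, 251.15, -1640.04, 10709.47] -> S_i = 5.89*(-6.53)^i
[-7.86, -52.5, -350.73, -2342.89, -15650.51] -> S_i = -7.86*6.68^i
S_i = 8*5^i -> [8, 40, 200, 1000, 5000]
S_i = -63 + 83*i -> [-63, 20, 103, 186, 269]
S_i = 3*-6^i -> [3, -18, 108, -648, 3888]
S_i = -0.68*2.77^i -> [-0.68, -1.88, -5.22, -14.45, -40.03]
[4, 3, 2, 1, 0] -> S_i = 4 + -1*i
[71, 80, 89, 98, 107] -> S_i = 71 + 9*i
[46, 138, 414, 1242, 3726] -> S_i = 46*3^i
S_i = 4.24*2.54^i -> [4.24, 10.77, 27.35, 69.48, 176.48]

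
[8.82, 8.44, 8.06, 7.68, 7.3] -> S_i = 8.82 + -0.38*i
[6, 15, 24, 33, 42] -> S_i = 6 + 9*i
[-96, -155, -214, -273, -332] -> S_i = -96 + -59*i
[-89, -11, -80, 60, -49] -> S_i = Random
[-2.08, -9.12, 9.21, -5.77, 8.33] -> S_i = Random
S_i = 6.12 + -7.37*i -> [6.12, -1.25, -8.62, -15.99, -23.36]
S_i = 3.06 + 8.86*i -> [3.06, 11.92, 20.78, 29.64, 38.5]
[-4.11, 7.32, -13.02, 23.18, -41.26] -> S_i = -4.11*(-1.78)^i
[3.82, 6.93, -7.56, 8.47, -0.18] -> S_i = Random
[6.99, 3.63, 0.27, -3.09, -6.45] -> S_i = 6.99 + -3.36*i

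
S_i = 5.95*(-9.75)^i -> [5.95, -58.01, 565.62, -5514.81, 53769.43]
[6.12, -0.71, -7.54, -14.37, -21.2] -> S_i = 6.12 + -6.83*i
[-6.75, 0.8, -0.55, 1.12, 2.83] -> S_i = Random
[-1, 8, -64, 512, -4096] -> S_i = -1*-8^i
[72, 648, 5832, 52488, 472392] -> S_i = 72*9^i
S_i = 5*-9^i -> [5, -45, 405, -3645, 32805]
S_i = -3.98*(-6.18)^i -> [-3.98, 24.6, -152.01, 939.4, -5805.46]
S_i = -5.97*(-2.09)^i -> [-5.97, 12.48, -26.08, 54.5, -113.91]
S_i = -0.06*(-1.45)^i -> [-0.06, 0.09, -0.13, 0.18, -0.27]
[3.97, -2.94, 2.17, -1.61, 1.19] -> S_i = 3.97*(-0.74)^i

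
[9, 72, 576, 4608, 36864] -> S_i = 9*8^i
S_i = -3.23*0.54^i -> [-3.23, -1.74, -0.94, -0.51, -0.27]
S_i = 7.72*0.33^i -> [7.72, 2.55, 0.84, 0.28, 0.09]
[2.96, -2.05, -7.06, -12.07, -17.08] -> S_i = 2.96 + -5.01*i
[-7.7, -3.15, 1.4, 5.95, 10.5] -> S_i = -7.70 + 4.55*i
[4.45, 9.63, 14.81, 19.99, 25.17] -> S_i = 4.45 + 5.18*i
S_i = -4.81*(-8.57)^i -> [-4.81, 41.22, -353.27, 3027.52, -25945.88]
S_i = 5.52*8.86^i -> [5.52, 48.91, 433.32, 3839.2, 34015.27]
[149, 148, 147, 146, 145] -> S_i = 149 + -1*i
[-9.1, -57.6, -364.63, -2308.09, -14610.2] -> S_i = -9.10*6.33^i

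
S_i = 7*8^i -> [7, 56, 448, 3584, 28672]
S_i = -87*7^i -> [-87, -609, -4263, -29841, -208887]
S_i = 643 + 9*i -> [643, 652, 661, 670, 679]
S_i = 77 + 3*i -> [77, 80, 83, 86, 89]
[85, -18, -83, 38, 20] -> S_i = Random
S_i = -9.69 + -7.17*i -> [-9.69, -16.86, -24.03, -31.2, -38.37]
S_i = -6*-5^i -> [-6, 30, -150, 750, -3750]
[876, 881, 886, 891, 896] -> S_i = 876 + 5*i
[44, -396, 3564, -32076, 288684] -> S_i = 44*-9^i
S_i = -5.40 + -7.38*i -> [-5.4, -12.78, -20.16, -27.54, -34.92]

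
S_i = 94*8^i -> [94, 752, 6016, 48128, 385024]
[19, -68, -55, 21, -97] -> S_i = Random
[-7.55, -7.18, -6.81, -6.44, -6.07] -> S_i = -7.55 + 0.37*i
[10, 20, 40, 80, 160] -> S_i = 10*2^i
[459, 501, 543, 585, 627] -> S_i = 459 + 42*i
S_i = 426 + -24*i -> [426, 402, 378, 354, 330]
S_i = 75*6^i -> [75, 450, 2700, 16200, 97200]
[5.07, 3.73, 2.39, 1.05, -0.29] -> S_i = 5.07 + -1.34*i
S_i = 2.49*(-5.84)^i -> [2.49, -14.54, 84.92, -495.95, 2896.35]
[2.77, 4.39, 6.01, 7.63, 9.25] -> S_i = 2.77 + 1.62*i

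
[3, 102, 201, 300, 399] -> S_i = 3 + 99*i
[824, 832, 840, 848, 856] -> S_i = 824 + 8*i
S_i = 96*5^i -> [96, 480, 2400, 12000, 60000]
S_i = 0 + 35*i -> [0, 35, 70, 105, 140]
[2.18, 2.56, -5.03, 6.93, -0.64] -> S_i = Random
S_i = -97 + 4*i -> [-97, -93, -89, -85, -81]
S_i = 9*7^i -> [9, 63, 441, 3087, 21609]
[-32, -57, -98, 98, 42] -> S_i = Random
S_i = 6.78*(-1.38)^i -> [6.78, -9.36, 12.91, -17.82, 24.59]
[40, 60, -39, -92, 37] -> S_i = Random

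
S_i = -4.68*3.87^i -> [-4.68, -18.11, -70.09, -271.26, -1049.76]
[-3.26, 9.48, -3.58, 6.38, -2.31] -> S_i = Random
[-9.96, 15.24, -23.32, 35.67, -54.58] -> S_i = -9.96*(-1.53)^i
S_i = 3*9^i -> [3, 27, 243, 2187, 19683]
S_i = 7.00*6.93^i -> [7.0, 48.51, 336.17, 2329.69, 16144.74]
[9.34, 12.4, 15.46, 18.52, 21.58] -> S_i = 9.34 + 3.06*i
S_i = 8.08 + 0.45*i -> [8.08, 8.53, 8.98, 9.43, 9.88]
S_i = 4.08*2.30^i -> [4.08, 9.38, 21.58, 49.64, 114.18]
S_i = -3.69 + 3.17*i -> [-3.69, -0.52, 2.65, 5.82, 8.99]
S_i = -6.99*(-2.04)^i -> [-6.99, 14.26, -29.09, 59.34, -121.06]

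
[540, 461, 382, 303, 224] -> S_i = 540 + -79*i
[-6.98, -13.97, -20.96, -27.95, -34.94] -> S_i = -6.98 + -6.99*i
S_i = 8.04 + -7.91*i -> [8.04, 0.13, -7.78, -15.69, -23.6]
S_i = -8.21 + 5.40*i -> [-8.21, -2.81, 2.59, 7.99, 13.39]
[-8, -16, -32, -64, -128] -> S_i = -8*2^i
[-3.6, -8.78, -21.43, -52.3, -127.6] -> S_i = -3.60*2.44^i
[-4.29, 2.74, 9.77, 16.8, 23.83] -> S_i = -4.29 + 7.03*i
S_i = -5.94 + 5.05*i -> [-5.94, -0.89, 4.16, 9.21, 14.26]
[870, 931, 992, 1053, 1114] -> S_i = 870 + 61*i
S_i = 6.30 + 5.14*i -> [6.3, 11.44, 16.58, 21.72, 26.86]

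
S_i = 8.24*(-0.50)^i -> [8.24, -4.12, 2.06, -1.03, 0.52]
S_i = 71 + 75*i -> [71, 146, 221, 296, 371]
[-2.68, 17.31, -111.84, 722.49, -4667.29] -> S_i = -2.68*(-6.46)^i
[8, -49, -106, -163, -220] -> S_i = 8 + -57*i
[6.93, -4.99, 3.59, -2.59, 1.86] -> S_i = 6.93*(-0.72)^i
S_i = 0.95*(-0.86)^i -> [0.95, -0.82, 0.7, -0.6, 0.52]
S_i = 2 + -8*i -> [2, -6, -14, -22, -30]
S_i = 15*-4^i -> [15, -60, 240, -960, 3840]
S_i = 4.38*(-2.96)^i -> [4.38, -12.96, 38.38, -113.59, 336.23]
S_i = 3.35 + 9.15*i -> [3.35, 12.5, 21.65, 30.8, 39.95]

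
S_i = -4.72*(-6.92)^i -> [-4.72, 32.66, -226.02, 1564.08, -10823.47]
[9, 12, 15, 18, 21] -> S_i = 9 + 3*i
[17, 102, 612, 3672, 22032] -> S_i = 17*6^i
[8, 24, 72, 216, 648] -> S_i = 8*3^i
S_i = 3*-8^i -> [3, -24, 192, -1536, 12288]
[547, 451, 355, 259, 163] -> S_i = 547 + -96*i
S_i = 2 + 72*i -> [2, 74, 146, 218, 290]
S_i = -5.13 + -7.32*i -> [-5.13, -12.45, -19.77, -27.09, -34.41]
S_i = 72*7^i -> [72, 504, 3528, 24696, 172872]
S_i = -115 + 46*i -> [-115, -69, -23, 23, 69]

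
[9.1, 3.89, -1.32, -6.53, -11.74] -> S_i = 9.10 + -5.21*i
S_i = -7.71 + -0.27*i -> [-7.71, -7.98, -8.25, -8.52, -8.79]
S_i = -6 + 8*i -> [-6, 2, 10, 18, 26]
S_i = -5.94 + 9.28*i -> [-5.94, 3.34, 12.62, 21.9, 31.18]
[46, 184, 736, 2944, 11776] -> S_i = 46*4^i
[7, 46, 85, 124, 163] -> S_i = 7 + 39*i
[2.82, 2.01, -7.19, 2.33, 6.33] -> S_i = Random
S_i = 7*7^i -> [7, 49, 343, 2401, 16807]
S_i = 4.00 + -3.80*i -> [4.0, 0.2, -3.6, -7.4, -11.2]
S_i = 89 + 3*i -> [89, 92, 95, 98, 101]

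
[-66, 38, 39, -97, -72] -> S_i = Random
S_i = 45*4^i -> [45, 180, 720, 2880, 11520]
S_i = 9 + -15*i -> [9, -6, -21, -36, -51]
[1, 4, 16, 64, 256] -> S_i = 1*4^i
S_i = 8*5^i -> [8, 40, 200, 1000, 5000]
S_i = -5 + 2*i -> [-5, -3, -1, 1, 3]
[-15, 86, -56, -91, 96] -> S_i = Random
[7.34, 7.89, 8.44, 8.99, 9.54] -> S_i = 7.34 + 0.55*i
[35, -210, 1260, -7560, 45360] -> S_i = 35*-6^i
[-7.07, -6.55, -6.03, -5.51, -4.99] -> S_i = -7.07 + 0.52*i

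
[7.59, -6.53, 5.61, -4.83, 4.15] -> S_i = 7.59*(-0.86)^i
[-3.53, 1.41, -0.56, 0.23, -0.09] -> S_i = -3.53*(-0.40)^i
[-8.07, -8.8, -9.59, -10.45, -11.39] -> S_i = -8.07*1.09^i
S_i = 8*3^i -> [8, 24, 72, 216, 648]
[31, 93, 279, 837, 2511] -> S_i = 31*3^i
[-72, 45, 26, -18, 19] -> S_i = Random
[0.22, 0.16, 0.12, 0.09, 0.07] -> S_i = 0.22*0.74^i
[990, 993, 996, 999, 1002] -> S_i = 990 + 3*i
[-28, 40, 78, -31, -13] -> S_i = Random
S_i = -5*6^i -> [-5, -30, -180, -1080, -6480]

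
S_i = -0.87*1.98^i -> [-0.87, -1.72, -3.41, -6.75, -13.37]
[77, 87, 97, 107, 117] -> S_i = 77 + 10*i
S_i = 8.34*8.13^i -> [8.34, 67.8, 551.25, 4481.65, 36435.79]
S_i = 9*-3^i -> [9, -27, 81, -243, 729]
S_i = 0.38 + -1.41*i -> [0.38, -1.03, -2.44, -3.85, -5.26]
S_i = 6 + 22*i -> [6, 28, 50, 72, 94]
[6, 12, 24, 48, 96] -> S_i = 6*2^i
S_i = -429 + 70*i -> [-429, -359, -289, -219, -149]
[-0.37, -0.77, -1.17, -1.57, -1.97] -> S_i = -0.37 + -0.40*i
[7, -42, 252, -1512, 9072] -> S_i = 7*-6^i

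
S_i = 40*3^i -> [40, 120, 360, 1080, 3240]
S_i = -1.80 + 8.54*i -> [-1.8, 6.74, 15.28, 23.82, 32.36]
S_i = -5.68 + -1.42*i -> [-5.68, -7.1, -8.52, -9.94, -11.36]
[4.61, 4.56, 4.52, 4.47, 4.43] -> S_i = 4.61*0.99^i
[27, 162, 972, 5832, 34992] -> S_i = 27*6^i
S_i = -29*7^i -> [-29, -203, -1421, -9947, -69629]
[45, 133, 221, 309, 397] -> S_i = 45 + 88*i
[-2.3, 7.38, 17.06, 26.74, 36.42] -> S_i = -2.30 + 9.68*i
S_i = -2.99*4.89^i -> [-2.99, -14.62, -71.5, -349.62, -1709.65]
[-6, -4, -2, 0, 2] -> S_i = -6 + 2*i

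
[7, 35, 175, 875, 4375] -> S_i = 7*5^i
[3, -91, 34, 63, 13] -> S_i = Random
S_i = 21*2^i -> [21, 42, 84, 168, 336]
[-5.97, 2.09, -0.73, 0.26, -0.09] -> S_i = -5.97*(-0.35)^i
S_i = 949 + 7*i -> [949, 956, 963, 970, 977]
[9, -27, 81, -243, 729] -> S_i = 9*-3^i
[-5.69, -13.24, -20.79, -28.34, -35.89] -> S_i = -5.69 + -7.55*i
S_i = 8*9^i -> [8, 72, 648, 5832, 52488]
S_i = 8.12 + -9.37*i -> [8.12, -1.25, -10.62, -19.99, -29.36]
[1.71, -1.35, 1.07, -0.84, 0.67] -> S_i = 1.71*(-0.79)^i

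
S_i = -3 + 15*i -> [-3, 12, 27, 42, 57]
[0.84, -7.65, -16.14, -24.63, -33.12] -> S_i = 0.84 + -8.49*i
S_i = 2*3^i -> [2, 6, 18, 54, 162]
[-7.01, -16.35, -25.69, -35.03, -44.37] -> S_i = -7.01 + -9.34*i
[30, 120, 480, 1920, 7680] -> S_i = 30*4^i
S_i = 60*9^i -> [60, 540, 4860, 43740, 393660]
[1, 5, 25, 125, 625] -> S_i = 1*5^i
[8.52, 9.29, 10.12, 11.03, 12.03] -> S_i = 8.52*1.09^i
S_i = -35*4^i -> [-35, -140, -560, -2240, -8960]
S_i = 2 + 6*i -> [2, 8, 14, 20, 26]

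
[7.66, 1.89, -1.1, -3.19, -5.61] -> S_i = Random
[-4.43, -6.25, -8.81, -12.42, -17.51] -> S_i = -4.43*1.41^i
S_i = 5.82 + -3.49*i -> [5.82, 2.33, -1.16, -4.65, -8.14]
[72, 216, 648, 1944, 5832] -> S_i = 72*3^i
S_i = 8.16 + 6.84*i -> [8.16, 15.0, 21.84, 28.68, 35.52]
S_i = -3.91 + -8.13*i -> [-3.91, -12.04, -20.17, -28.3, -36.43]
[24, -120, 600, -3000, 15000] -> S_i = 24*-5^i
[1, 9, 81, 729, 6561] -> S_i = 1*9^i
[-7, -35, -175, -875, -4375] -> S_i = -7*5^i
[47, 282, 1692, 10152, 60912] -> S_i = 47*6^i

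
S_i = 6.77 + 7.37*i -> [6.77, 14.14, 21.51, 28.88, 36.25]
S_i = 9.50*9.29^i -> [9.5, 88.26, 819.89, 7616.77, 70759.78]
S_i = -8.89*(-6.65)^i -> [-8.89, 59.12, -393.14, 2614.37, -17385.55]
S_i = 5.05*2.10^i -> [5.05, 10.6, 22.27, 46.77, 98.21]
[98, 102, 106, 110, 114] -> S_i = 98 + 4*i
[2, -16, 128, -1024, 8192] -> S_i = 2*-8^i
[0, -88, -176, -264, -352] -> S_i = 0 + -88*i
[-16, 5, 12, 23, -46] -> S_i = Random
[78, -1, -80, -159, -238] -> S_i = 78 + -79*i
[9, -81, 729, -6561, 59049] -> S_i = 9*-9^i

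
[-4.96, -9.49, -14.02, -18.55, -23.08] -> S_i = -4.96 + -4.53*i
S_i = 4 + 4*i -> [4, 8, 12, 16, 20]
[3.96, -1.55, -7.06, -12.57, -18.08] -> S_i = 3.96 + -5.51*i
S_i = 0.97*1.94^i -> [0.97, 1.88, 3.65, 7.08, 13.74]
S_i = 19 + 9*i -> [19, 28, 37, 46, 55]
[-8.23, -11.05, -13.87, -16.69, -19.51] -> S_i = -8.23 + -2.82*i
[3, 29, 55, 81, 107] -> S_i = 3 + 26*i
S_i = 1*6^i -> [1, 6, 36, 216, 1296]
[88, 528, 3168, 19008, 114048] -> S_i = 88*6^i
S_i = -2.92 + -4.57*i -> [-2.92, -7.49, -12.06, -16.63, -21.2]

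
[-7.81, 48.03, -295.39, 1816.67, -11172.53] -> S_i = -7.81*(-6.15)^i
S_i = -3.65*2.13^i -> [-3.65, -7.77, -16.56, -35.27, -75.13]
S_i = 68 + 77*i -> [68, 145, 222, 299, 376]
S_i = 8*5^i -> [8, 40, 200, 1000, 5000]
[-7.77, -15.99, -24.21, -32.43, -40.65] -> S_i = -7.77 + -8.22*i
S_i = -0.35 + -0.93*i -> [-0.35, -1.28, -2.21, -3.14, -4.07]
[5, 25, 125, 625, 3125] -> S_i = 5*5^i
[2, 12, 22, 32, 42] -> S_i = 2 + 10*i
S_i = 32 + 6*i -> [32, 38, 44, 50, 56]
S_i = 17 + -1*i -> [17, 16, 15, 14, 13]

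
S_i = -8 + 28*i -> [-8, 20, 48, 76, 104]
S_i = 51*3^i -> [51, 153, 459, 1377, 4131]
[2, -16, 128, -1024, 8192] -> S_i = 2*-8^i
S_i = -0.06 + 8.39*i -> [-0.06, 8.33, 16.72, 25.11, 33.5]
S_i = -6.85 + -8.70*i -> [-6.85, -15.55, -24.25, -32.95, -41.65]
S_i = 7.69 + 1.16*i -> [7.69, 8.85, 10.01, 11.17, 12.33]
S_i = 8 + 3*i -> [8, 11, 14, 17, 20]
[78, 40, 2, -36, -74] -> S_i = 78 + -38*i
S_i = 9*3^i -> [9, 27, 81, 243, 729]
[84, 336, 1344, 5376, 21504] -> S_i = 84*4^i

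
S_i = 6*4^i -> [6, 24, 96, 384, 1536]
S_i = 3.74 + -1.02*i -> [3.74, 2.72, 1.7, 0.68, -0.34]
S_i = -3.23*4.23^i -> [-3.23, -13.66, -57.79, -244.47, -1034.1]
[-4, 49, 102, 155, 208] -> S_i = -4 + 53*i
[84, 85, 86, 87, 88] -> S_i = 84 + 1*i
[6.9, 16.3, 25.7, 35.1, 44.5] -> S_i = 6.90 + 9.40*i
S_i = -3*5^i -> [-3, -15, -75, -375, -1875]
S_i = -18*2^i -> [-18, -36, -72, -144, -288]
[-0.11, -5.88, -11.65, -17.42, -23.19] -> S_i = -0.11 + -5.77*i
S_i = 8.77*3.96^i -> [8.77, 34.73, 137.53, 544.61, 2156.65]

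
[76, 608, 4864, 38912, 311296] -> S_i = 76*8^i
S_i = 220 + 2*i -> [220, 222, 224, 226, 228]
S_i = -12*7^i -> [-12, -84, -588, -4116, -28812]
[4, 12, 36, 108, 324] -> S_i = 4*3^i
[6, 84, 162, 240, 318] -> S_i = 6 + 78*i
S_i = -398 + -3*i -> [-398, -401, -404, -407, -410]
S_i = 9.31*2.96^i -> [9.31, 27.56, 81.57, 241.45, 714.69]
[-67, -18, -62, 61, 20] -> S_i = Random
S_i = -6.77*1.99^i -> [-6.77, -13.47, -26.81, -53.35, -106.17]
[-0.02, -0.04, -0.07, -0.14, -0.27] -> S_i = -0.02*1.91^i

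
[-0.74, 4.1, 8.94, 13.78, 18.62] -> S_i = -0.74 + 4.84*i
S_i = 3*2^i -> [3, 6, 12, 24, 48]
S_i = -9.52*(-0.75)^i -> [-9.52, 7.14, -5.36, 4.02, -3.01]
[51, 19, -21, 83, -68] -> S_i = Random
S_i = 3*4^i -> [3, 12, 48, 192, 768]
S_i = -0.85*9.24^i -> [-0.85, -7.85, -72.57, -670.56, -6195.93]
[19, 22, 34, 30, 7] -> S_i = Random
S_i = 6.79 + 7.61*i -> [6.79, 14.4, 22.01, 29.62, 37.23]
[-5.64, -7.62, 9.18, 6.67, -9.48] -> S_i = Random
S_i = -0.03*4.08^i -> [-0.03, -0.12, -0.5, -2.04, -8.31]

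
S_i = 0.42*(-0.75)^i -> [0.42, -0.32, 0.24, -0.18, 0.13]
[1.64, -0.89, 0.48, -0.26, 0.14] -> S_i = 1.64*(-0.54)^i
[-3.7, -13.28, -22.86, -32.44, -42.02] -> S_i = -3.70 + -9.58*i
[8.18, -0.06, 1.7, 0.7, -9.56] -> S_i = Random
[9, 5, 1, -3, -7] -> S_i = 9 + -4*i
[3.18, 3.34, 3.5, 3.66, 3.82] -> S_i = 3.18 + 0.16*i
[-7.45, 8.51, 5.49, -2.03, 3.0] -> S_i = Random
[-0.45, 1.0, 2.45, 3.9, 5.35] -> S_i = -0.45 + 1.45*i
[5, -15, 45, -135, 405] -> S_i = 5*-3^i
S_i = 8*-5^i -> [8, -40, 200, -1000, 5000]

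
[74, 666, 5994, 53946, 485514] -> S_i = 74*9^i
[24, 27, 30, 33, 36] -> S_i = 24 + 3*i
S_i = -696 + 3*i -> [-696, -693, -690, -687, -684]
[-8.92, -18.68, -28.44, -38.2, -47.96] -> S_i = -8.92 + -9.76*i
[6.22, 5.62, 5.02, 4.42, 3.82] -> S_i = 6.22 + -0.60*i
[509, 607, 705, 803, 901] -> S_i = 509 + 98*i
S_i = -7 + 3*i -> [-7, -4, -1, 2, 5]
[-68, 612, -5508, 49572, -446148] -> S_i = -68*-9^i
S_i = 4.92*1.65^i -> [4.92, 8.12, 13.39, 22.1, 36.47]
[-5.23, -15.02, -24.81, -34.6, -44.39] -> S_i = -5.23 + -9.79*i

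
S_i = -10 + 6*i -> [-10, -4, 2, 8, 14]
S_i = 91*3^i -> [91, 273, 819, 2457, 7371]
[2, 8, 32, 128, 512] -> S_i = 2*4^i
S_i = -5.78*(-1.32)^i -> [-5.78, 7.63, -10.07, 13.29, -17.55]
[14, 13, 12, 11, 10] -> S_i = 14 + -1*i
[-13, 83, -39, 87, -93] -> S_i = Random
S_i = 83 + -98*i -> [83, -15, -113, -211, -309]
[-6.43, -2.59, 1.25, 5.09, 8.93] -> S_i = -6.43 + 3.84*i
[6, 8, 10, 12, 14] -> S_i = 6 + 2*i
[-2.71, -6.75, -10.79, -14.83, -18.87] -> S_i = -2.71 + -4.04*i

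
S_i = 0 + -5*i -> [0, -5, -10, -15, -20]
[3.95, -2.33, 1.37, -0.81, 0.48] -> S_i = 3.95*(-0.59)^i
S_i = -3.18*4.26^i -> [-3.18, -13.55, -57.71, -245.84, -1047.29]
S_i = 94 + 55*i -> [94, 149, 204, 259, 314]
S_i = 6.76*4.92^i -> [6.76, 33.26, 163.64, 805.09, 3961.02]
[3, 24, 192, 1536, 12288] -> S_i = 3*8^i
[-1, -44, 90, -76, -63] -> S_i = Random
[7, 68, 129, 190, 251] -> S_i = 7 + 61*i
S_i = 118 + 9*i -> [118, 127, 136, 145, 154]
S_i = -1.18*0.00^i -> [-1.18, -0.0, -0.0, -0.0, -0.0]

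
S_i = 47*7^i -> [47, 329, 2303, 16121, 112847]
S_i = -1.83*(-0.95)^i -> [-1.83, 1.74, -1.65, 1.57, -1.49]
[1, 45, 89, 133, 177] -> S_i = 1 + 44*i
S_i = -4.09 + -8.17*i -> [-4.09, -12.26, -20.43, -28.6, -36.77]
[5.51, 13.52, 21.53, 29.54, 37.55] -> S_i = 5.51 + 8.01*i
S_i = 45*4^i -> [45, 180, 720, 2880, 11520]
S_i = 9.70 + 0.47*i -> [9.7, 10.17, 10.64, 11.11, 11.58]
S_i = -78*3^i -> [-78, -234, -702, -2106, -6318]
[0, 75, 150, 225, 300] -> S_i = 0 + 75*i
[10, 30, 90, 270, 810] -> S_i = 10*3^i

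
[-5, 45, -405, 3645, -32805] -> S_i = -5*-9^i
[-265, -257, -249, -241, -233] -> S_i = -265 + 8*i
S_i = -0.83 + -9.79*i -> [-0.83, -10.62, -20.41, -30.2, -39.99]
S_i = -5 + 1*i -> [-5, -4, -3, -2, -1]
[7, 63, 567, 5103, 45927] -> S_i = 7*9^i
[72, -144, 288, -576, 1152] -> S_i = 72*-2^i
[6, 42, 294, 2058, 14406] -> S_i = 6*7^i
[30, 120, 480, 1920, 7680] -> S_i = 30*4^i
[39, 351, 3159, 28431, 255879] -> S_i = 39*9^i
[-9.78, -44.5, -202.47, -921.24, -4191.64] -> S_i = -9.78*4.55^i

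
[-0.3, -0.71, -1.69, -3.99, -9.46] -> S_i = -0.30*2.37^i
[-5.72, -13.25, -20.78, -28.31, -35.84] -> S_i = -5.72 + -7.53*i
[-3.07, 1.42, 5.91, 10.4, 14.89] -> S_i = -3.07 + 4.49*i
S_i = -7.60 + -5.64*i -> [-7.6, -13.24, -18.88, -24.52, -30.16]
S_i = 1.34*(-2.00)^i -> [1.34, -2.68, 5.36, -10.72, 21.44]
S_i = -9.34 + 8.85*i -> [-9.34, -0.49, 8.36, 17.21, 26.06]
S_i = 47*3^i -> [47, 141, 423, 1269, 3807]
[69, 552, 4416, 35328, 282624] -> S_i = 69*8^i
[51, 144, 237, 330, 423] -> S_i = 51 + 93*i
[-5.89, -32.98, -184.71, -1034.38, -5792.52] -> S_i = -5.89*5.60^i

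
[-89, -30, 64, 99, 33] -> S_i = Random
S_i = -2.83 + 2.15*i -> [-2.83, -0.68, 1.47, 3.62, 5.77]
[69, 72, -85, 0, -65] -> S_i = Random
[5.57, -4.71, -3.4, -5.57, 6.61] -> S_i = Random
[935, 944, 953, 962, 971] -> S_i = 935 + 9*i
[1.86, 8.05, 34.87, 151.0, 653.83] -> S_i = 1.86*4.33^i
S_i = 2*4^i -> [2, 8, 32, 128, 512]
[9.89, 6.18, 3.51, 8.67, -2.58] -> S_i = Random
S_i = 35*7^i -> [35, 245, 1715, 12005, 84035]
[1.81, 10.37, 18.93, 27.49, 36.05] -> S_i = 1.81 + 8.56*i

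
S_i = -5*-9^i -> [-5, 45, -405, 3645, -32805]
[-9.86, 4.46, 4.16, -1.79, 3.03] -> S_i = Random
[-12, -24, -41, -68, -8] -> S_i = Random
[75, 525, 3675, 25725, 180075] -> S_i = 75*7^i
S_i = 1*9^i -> [1, 9, 81, 729, 6561]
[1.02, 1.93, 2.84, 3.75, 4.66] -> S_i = 1.02 + 0.91*i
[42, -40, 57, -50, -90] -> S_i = Random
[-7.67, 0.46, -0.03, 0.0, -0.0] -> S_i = -7.67*(-0.06)^i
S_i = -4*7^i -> [-4, -28, -196, -1372, -9604]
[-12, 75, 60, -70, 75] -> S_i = Random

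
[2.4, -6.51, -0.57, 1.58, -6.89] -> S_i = Random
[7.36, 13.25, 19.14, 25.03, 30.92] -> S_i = 7.36 + 5.89*i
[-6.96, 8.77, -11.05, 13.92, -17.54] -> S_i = -6.96*(-1.26)^i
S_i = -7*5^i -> [-7, -35, -175, -875, -4375]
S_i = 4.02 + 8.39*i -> [4.02, 12.41, 20.8, 29.19, 37.58]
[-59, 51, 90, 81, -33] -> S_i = Random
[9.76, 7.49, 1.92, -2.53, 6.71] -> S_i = Random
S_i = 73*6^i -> [73, 438, 2628, 15768, 94608]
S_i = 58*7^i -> [58, 406, 2842, 19894, 139258]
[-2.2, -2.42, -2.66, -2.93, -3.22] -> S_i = -2.20*1.10^i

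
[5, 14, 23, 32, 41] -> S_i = 5 + 9*i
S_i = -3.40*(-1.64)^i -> [-3.4, 5.58, -9.14, 15.0, -24.6]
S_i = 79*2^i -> [79, 158, 316, 632, 1264]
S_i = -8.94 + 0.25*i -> [-8.94, -8.69, -8.44, -8.19, -7.94]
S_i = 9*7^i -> [9, 63, 441, 3087, 21609]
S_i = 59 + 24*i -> [59, 83, 107, 131, 155]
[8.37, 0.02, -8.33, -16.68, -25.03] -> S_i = 8.37 + -8.35*i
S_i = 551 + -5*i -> [551, 546, 541, 536, 531]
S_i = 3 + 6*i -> [3, 9, 15, 21, 27]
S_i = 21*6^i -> [21, 126, 756, 4536, 27216]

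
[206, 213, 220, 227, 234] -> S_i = 206 + 7*i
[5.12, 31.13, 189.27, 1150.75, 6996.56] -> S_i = 5.12*6.08^i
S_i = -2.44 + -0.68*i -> [-2.44, -3.12, -3.8, -4.48, -5.16]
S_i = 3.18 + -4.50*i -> [3.18, -1.32, -5.82, -10.32, -14.82]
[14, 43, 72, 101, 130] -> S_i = 14 + 29*i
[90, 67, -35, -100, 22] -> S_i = Random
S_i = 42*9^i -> [42, 378, 3402, 30618, 275562]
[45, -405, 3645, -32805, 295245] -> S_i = 45*-9^i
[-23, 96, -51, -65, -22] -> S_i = Random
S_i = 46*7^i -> [46, 322, 2254, 15778, 110446]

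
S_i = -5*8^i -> [-5, -40, -320, -2560, -20480]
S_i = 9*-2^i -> [9, -18, 36, -72, 144]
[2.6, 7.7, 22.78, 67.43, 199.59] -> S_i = 2.60*2.96^i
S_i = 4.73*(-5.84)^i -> [4.73, -27.62, 161.32, -942.11, 5501.9]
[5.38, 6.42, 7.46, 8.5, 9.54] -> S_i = 5.38 + 1.04*i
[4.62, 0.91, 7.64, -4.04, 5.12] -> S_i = Random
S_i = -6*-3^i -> [-6, 18, -54, 162, -486]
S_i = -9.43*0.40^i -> [-9.43, -3.77, -1.51, -0.6, -0.24]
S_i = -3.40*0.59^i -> [-3.4, -2.01, -1.18, -0.7, -0.41]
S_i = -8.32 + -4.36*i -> [-8.32, -12.68, -17.04, -21.4, -25.76]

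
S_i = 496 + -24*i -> [496, 472, 448, 424, 400]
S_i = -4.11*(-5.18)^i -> [-4.11, 21.29, -110.28, 571.26, -2959.11]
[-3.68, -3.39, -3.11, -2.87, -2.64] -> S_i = -3.68*0.92^i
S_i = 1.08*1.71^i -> [1.08, 1.85, 3.16, 5.4, 9.23]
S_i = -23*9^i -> [-23, -207, -1863, -16767, -150903]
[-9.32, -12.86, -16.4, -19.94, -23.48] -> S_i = -9.32 + -3.54*i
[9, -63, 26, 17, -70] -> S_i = Random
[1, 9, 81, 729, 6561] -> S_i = 1*9^i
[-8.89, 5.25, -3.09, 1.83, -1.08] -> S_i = -8.89*(-0.59)^i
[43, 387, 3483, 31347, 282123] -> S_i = 43*9^i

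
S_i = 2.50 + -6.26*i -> [2.5, -3.76, -10.02, -16.28, -22.54]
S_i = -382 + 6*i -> [-382, -376, -370, -364, -358]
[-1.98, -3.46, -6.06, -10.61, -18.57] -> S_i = -1.98*1.75^i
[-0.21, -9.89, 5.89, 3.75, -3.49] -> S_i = Random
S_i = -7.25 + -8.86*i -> [-7.25, -16.11, -24.97, -33.83, -42.69]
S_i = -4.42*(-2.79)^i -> [-4.42, 12.33, -34.41, 95.99, -267.82]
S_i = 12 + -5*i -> [12, 7, 2, -3, -8]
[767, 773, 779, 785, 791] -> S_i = 767 + 6*i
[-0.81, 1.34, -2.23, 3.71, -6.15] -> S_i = -0.81*(-1.66)^i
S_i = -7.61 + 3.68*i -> [-7.61, -3.93, -0.25, 3.43, 7.11]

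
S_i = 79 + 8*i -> [79, 87, 95, 103, 111]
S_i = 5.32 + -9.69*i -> [5.32, -4.37, -14.06, -23.75, -33.44]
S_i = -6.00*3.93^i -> [-6.0, -23.58, -92.67, -364.19, -1431.27]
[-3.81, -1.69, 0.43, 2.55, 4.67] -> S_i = -3.81 + 2.12*i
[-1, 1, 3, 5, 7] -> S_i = -1 + 2*i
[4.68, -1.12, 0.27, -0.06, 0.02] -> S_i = 4.68*(-0.24)^i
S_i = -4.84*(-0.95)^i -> [-4.84, 4.6, -4.37, 4.15, -3.94]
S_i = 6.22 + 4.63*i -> [6.22, 10.85, 15.48, 20.11, 24.74]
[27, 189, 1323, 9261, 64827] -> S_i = 27*7^i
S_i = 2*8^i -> [2, 16, 128, 1024, 8192]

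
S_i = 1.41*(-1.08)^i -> [1.41, -1.52, 1.64, -1.78, 1.92]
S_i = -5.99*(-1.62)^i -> [-5.99, 9.7, -15.72, 25.47, -41.26]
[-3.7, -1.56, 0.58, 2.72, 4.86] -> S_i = -3.70 + 2.14*i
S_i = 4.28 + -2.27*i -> [4.28, 2.01, -0.26, -2.53, -4.8]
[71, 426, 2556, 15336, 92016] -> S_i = 71*6^i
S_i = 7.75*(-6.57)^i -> [7.75, -50.92, 334.53, -2197.85, 14439.87]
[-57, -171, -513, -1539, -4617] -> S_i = -57*3^i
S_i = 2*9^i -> [2, 18, 162, 1458, 13122]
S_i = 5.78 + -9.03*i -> [5.78, -3.25, -12.28, -21.31, -30.34]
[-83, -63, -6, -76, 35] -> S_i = Random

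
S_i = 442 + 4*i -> [442, 446, 450, 454, 458]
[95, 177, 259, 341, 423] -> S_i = 95 + 82*i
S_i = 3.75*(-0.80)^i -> [3.75, -3.0, 2.4, -1.92, 1.54]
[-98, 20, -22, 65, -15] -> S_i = Random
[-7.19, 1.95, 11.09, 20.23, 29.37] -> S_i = -7.19 + 9.14*i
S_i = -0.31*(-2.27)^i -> [-0.31, 0.7, -1.6, 3.63, -8.23]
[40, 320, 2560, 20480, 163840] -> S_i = 40*8^i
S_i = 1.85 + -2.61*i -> [1.85, -0.76, -3.37, -5.98, -8.59]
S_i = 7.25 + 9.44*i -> [7.25, 16.69, 26.13, 35.57, 45.01]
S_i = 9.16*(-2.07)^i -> [9.16, -18.96, 39.25, -81.25, 168.18]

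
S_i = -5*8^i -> [-5, -40, -320, -2560, -20480]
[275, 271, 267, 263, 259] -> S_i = 275 + -4*i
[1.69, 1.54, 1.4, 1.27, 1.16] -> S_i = 1.69*0.91^i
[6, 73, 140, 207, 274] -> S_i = 6 + 67*i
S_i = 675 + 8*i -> [675, 683, 691, 699, 707]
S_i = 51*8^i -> [51, 408, 3264, 26112, 208896]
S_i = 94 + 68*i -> [94, 162, 230, 298, 366]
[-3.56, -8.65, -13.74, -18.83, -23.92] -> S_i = -3.56 + -5.09*i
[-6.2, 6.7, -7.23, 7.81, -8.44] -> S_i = -6.20*(-1.08)^i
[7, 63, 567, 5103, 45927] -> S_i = 7*9^i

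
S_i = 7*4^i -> [7, 28, 112, 448, 1792]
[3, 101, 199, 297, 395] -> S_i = 3 + 98*i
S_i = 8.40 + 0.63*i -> [8.4, 9.03, 9.66, 10.29, 10.92]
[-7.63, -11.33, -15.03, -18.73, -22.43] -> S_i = -7.63 + -3.70*i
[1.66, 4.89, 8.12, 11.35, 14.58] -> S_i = 1.66 + 3.23*i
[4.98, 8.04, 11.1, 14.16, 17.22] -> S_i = 4.98 + 3.06*i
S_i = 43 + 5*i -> [43, 48, 53, 58, 63]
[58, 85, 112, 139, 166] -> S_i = 58 + 27*i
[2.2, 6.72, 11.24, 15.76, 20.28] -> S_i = 2.20 + 4.52*i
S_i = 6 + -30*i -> [6, -24, -54, -84, -114]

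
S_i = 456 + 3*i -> [456, 459, 462, 465, 468]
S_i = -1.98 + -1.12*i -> [-1.98, -3.1, -4.22, -5.34, -6.46]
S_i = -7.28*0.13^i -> [-7.28, -0.95, -0.12, -0.02, -0.0]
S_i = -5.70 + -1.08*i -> [-5.7, -6.78, -7.86, -8.94, -10.02]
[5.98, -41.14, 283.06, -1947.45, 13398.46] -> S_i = 5.98*(-6.88)^i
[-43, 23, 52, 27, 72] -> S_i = Random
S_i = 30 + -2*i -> [30, 28, 26, 24, 22]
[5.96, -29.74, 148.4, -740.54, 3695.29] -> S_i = 5.96*(-4.99)^i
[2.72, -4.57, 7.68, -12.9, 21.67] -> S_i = 2.72*(-1.68)^i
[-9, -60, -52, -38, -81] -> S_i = Random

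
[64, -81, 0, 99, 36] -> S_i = Random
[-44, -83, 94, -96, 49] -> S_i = Random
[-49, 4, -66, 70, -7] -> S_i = Random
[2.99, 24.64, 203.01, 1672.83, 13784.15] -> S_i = 2.99*8.24^i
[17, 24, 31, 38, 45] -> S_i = 17 + 7*i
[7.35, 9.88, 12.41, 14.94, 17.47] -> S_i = 7.35 + 2.53*i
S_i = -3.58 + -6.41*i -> [-3.58, -9.99, -16.4, -22.81, -29.22]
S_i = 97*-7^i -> [97, -679, 4753, -33271, 232897]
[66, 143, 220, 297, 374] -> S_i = 66 + 77*i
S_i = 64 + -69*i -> [64, -5, -74, -143, -212]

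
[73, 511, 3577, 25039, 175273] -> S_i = 73*7^i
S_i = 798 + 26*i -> [798, 824, 850, 876, 902]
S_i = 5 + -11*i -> [5, -6, -17, -28, -39]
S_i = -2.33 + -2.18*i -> [-2.33, -4.51, -6.69, -8.87, -11.05]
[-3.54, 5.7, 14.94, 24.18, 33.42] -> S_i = -3.54 + 9.24*i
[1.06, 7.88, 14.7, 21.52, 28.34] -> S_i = 1.06 + 6.82*i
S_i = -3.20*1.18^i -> [-3.2, -3.78, -4.46, -5.26, -6.2]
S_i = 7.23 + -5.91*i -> [7.23, 1.32, -4.59, -10.5, -16.41]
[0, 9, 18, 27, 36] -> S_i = 0 + 9*i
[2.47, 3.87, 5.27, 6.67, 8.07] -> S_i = 2.47 + 1.40*i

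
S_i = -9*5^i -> [-9, -45, -225, -1125, -5625]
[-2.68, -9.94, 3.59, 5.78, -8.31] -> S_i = Random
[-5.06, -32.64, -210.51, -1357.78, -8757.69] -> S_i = -5.06*6.45^i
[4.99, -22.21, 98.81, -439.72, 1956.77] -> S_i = 4.99*(-4.45)^i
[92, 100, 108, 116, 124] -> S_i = 92 + 8*i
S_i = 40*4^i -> [40, 160, 640, 2560, 10240]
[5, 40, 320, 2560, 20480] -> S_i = 5*8^i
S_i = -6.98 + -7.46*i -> [-6.98, -14.44, -21.9, -29.36, -36.82]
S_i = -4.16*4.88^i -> [-4.16, -20.3, -99.07, -483.45, -2359.24]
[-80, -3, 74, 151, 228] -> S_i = -80 + 77*i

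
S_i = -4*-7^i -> [-4, 28, -196, 1372, -9604]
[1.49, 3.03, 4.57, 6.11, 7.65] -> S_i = 1.49 + 1.54*i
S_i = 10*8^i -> [10, 80, 640, 5120, 40960]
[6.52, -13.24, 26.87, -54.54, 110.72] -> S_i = 6.52*(-2.03)^i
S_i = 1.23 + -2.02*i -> [1.23, -0.79, -2.81, -4.83, -6.85]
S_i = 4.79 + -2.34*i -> [4.79, 2.45, 0.11, -2.23, -4.57]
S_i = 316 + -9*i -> [316, 307, 298, 289, 280]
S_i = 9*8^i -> [9, 72, 576, 4608, 36864]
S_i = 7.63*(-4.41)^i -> [7.63, -33.65, 148.39, -654.4, 2885.88]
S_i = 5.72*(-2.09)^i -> [5.72, -11.95, 24.99, -52.22, 109.14]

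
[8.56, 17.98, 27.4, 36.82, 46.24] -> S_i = 8.56 + 9.42*i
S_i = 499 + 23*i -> [499, 522, 545, 568, 591]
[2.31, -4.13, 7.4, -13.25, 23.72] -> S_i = 2.31*(-1.79)^i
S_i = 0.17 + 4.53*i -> [0.17, 4.7, 9.23, 13.76, 18.29]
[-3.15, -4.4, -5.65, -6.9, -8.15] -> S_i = -3.15 + -1.25*i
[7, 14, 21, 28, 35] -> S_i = 7 + 7*i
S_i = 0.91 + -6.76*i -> [0.91, -5.85, -12.61, -19.37, -26.13]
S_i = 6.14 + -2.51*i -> [6.14, 3.63, 1.12, -1.39, -3.9]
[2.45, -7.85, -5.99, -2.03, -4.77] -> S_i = Random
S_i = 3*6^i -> [3, 18, 108, 648, 3888]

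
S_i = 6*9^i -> [6, 54, 486, 4374, 39366]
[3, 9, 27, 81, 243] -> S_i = 3*3^i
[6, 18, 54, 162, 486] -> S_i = 6*3^i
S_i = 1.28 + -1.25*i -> [1.28, 0.03, -1.22, -2.47, -3.72]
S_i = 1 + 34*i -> [1, 35, 69, 103, 137]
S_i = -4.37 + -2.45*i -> [-4.37, -6.82, -9.27, -11.72, -14.17]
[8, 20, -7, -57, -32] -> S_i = Random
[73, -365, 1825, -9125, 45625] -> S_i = 73*-5^i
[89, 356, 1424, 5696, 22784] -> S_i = 89*4^i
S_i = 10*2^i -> [10, 20, 40, 80, 160]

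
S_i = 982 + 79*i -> [982, 1061, 1140, 1219, 1298]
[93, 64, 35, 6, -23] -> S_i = 93 + -29*i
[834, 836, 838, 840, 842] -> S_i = 834 + 2*i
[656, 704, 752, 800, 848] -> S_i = 656 + 48*i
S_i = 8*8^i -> [8, 64, 512, 4096, 32768]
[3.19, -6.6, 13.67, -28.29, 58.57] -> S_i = 3.19*(-2.07)^i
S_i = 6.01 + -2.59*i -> [6.01, 3.42, 0.83, -1.76, -4.35]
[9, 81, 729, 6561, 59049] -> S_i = 9*9^i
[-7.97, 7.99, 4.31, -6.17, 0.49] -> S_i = Random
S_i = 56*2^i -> [56, 112, 224, 448, 896]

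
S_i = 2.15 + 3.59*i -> [2.15, 5.74, 9.33, 12.92, 16.51]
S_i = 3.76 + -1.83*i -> [3.76, 1.93, 0.1, -1.73, -3.56]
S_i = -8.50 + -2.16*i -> [-8.5, -10.66, -12.82, -14.98, -17.14]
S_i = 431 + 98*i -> [431, 529, 627, 725, 823]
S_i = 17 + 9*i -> [17, 26, 35, 44, 53]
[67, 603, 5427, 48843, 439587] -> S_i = 67*9^i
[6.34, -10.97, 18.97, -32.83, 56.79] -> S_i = 6.34*(-1.73)^i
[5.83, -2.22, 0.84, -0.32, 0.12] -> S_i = 5.83*(-0.38)^i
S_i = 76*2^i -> [76, 152, 304, 608, 1216]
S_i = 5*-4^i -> [5, -20, 80, -320, 1280]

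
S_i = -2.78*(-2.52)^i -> [-2.78, 7.01, -17.65, 44.49, -112.11]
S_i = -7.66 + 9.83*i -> [-7.66, 2.17, 12.0, 21.83, 31.66]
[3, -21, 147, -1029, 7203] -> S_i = 3*-7^i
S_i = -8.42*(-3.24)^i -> [-8.42, 27.28, -88.39, 286.38, -927.88]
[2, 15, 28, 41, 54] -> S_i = 2 + 13*i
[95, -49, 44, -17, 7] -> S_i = Random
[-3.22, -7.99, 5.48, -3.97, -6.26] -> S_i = Random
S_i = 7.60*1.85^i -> [7.6, 14.06, 26.01, 48.12, 89.02]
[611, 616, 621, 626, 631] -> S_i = 611 + 5*i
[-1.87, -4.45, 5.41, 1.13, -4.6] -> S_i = Random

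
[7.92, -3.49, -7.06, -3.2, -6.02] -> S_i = Random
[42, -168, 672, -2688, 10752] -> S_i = 42*-4^i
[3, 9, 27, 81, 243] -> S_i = 3*3^i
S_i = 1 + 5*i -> [1, 6, 11, 16, 21]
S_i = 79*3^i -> [79, 237, 711, 2133, 6399]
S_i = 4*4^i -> [4, 16, 64, 256, 1024]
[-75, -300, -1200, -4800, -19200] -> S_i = -75*4^i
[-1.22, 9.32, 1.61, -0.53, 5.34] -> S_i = Random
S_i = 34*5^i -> [34, 170, 850, 4250, 21250]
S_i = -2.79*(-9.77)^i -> [-2.79, 27.26, -266.31, 2601.88, -25420.4]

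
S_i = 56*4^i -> [56, 224, 896, 3584, 14336]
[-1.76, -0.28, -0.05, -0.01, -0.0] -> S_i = -1.76*0.16^i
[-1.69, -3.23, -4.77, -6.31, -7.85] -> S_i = -1.69 + -1.54*i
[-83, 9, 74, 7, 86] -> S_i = Random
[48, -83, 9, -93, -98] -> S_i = Random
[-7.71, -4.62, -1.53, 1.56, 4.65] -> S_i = -7.71 + 3.09*i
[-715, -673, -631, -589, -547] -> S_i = -715 + 42*i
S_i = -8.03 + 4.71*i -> [-8.03, -3.32, 1.39, 6.1, 10.81]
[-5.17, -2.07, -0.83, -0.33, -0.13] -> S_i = -5.17*0.40^i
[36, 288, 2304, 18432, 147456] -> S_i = 36*8^i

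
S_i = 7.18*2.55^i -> [7.18, 18.31, 46.69, 119.05, 303.59]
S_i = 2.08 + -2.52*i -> [2.08, -0.44, -2.96, -5.48, -8.0]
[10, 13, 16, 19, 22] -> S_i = 10 + 3*i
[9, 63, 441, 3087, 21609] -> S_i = 9*7^i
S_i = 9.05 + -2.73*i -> [9.05, 6.32, 3.59, 0.86, -1.87]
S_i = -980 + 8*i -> [-980, -972, -964, -956, -948]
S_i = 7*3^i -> [7, 21, 63, 189, 567]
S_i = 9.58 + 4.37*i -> [9.58, 13.95, 18.32, 22.69, 27.06]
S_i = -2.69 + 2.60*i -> [-2.69, -0.09, 2.51, 5.11, 7.71]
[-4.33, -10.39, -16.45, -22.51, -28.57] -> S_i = -4.33 + -6.06*i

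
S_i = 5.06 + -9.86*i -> [5.06, -4.8, -14.66, -24.52, -34.38]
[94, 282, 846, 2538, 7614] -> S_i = 94*3^i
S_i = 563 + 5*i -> [563, 568, 573, 578, 583]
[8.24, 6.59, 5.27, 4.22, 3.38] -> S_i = 8.24*0.80^i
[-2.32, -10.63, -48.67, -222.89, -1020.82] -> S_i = -2.32*4.58^i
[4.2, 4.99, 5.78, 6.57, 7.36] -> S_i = 4.20 + 0.79*i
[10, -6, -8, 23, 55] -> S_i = Random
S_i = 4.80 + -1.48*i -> [4.8, 3.32, 1.84, 0.36, -1.12]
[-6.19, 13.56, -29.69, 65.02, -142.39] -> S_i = -6.19*(-2.19)^i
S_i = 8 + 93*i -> [8, 101, 194, 287, 380]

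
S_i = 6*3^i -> [6, 18, 54, 162, 486]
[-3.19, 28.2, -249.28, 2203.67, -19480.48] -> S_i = -3.19*(-8.84)^i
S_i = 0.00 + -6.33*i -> [0.0, -6.33, -12.66, -18.99, -25.32]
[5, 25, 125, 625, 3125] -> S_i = 5*5^i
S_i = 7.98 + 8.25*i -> [7.98, 16.23, 24.48, 32.73, 40.98]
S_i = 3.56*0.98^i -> [3.56, 3.49, 3.42, 3.35, 3.28]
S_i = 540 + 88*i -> [540, 628, 716, 804, 892]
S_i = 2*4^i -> [2, 8, 32, 128, 512]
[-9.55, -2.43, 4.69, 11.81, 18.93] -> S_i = -9.55 + 7.12*i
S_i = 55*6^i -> [55, 330, 1980, 11880, 71280]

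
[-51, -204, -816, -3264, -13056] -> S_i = -51*4^i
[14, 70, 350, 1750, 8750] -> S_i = 14*5^i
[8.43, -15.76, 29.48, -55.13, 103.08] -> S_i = 8.43*(-1.87)^i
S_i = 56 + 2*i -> [56, 58, 60, 62, 64]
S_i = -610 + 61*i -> [-610, -549, -488, -427, -366]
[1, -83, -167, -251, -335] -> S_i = 1 + -84*i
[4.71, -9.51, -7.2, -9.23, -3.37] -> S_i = Random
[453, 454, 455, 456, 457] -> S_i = 453 + 1*i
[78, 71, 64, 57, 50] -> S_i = 78 + -7*i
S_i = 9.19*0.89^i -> [9.19, 8.18, 7.28, 6.48, 5.77]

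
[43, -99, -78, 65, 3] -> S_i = Random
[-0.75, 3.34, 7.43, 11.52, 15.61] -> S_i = -0.75 + 4.09*i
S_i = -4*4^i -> [-4, -16, -64, -256, -1024]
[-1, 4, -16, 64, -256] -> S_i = -1*-4^i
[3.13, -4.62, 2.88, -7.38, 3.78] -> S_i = Random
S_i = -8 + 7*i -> [-8, -1, 6, 13, 20]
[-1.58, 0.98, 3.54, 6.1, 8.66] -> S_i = -1.58 + 2.56*i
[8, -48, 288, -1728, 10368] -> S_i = 8*-6^i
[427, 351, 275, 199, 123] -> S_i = 427 + -76*i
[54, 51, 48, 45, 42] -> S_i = 54 + -3*i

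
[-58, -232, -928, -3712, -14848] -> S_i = -58*4^i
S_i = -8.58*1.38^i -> [-8.58, -11.84, -16.34, -22.55, -31.12]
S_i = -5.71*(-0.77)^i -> [-5.71, 4.4, -3.39, 2.61, -2.01]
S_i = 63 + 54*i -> [63, 117, 171, 225, 279]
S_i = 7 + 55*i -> [7, 62, 117, 172, 227]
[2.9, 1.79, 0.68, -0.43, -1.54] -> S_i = 2.90 + -1.11*i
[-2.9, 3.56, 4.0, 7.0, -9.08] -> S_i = Random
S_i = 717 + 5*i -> [717, 722, 727, 732, 737]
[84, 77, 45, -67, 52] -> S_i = Random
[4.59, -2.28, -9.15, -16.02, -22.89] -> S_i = 4.59 + -6.87*i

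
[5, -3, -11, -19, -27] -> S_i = 5 + -8*i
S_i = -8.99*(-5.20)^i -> [-8.99, 46.75, -243.09, 1264.07, -6573.14]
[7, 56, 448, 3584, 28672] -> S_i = 7*8^i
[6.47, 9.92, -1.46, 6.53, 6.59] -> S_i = Random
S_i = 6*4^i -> [6, 24, 96, 384, 1536]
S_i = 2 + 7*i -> [2, 9, 16, 23, 30]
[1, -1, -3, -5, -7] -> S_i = 1 + -2*i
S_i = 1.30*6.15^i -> [1.3, 8.0, 49.17, 302.39, 1859.7]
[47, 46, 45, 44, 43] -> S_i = 47 + -1*i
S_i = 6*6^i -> [6, 36, 216, 1296, 7776]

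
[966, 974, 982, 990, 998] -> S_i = 966 + 8*i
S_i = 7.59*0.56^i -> [7.59, 4.25, 2.38, 1.33, 0.75]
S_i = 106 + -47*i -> [106, 59, 12, -35, -82]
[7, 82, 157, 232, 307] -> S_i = 7 + 75*i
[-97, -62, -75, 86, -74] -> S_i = Random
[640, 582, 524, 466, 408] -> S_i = 640 + -58*i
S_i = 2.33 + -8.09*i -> [2.33, -5.76, -13.85, -21.94, -30.03]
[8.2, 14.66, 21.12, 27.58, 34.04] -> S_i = 8.20 + 6.46*i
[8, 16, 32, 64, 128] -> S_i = 8*2^i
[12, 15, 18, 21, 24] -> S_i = 12 + 3*i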